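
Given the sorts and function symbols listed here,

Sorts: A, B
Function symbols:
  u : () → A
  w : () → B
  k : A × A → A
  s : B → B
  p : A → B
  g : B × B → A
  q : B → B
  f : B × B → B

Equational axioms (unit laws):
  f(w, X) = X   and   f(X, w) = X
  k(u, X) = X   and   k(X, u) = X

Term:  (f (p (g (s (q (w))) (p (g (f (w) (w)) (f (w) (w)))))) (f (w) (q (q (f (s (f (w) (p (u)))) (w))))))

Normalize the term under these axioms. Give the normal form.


normal form = (f (p (g (s (q (w))) (p (g (w) (w))))) (q (q (s (p (u))))))

1. (f (p (g (s (q (w))) (p (g (f (w) (w)) (f (w) (w)))))) (f (w) (q (q (f (s (f (w) (p (u)))) (w))))))  →  (f (p (g (s (q (w))) (p (g (w) (f (w) (w)))))) (f (w) (q (q (f (s (f (w) (p (u)))) (w))))))
2. (f (p (g (s (q (w))) (p (g (w) (f (w) (w)))))) (f (w) (q (q (f (s (f (w) (p (u)))) (w))))))  →  (f (p (g (s (q (w))) (p (g (w) (w))))) (f (w) (q (q (f (s (f (w) (p (u)))) (w))))))
3. (f (p (g (s (q (w))) (p (g (w) (w))))) (f (w) (q (q (f (s (f (w) (p (u)))) (w))))))  →  (f (p (g (s (q (w))) (p (g (w) (w))))) (q (q (f (s (f (w) (p (u)))) (w)))))
4. (f (p (g (s (q (w))) (p (g (w) (w))))) (q (q (f (s (f (w) (p (u)))) (w)))))  →  (f (p (g (s (q (w))) (p (g (w) (w))))) (q (q (s (f (w) (p (u)))))))
5. (f (p (g (s (q (w))) (p (g (w) (w))))) (q (q (s (f (w) (p (u)))))))  →  (f (p (g (s (q (w))) (p (g (w) (w))))) (q (q (s (p (u))))))


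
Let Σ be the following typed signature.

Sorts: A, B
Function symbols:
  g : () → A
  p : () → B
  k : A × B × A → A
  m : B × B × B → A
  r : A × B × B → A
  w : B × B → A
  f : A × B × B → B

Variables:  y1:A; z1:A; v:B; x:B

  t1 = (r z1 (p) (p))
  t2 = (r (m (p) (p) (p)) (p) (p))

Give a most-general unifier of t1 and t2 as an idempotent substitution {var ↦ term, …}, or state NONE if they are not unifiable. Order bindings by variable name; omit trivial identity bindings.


{z1 ↦ (m (p) (p) (p))}


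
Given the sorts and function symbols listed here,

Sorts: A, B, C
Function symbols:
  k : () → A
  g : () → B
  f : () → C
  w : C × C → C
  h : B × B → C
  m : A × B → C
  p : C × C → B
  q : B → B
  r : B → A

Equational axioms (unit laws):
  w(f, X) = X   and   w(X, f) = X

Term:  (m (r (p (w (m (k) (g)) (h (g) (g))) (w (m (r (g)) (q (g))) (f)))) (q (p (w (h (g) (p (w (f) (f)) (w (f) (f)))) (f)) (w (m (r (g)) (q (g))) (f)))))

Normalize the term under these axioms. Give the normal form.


1. (m (r (p (w (m (k) (g)) (h (g) (g))) (w (m (r (g)) (q (g))) (f)))) (q (p (w (h (g) (p (w (f) (f)) (w (f) (f)))) (f)) (w (m (r (g)) (q (g))) (f)))))  →  (m (r (p (w (m (k) (g)) (h (g) (g))) (m (r (g)) (q (g))))) (q (p (w (h (g) (p (w (f) (f)) (w (f) (f)))) (f)) (w (m (r (g)) (q (g))) (f)))))
2. (m (r (p (w (m (k) (g)) (h (g) (g))) (m (r (g)) (q (g))))) (q (p (w (h (g) (p (w (f) (f)) (w (f) (f)))) (f)) (w (m (r (g)) (q (g))) (f)))))  →  (m (r (p (w (m (k) (g)) (h (g) (g))) (m (r (g)) (q (g))))) (q (p (h (g) (p (w (f) (f)) (w (f) (f)))) (w (m (r (g)) (q (g))) (f)))))
3. (m (r (p (w (m (k) (g)) (h (g) (g))) (m (r (g)) (q (g))))) (q (p (h (g) (p (w (f) (f)) (w (f) (f)))) (w (m (r (g)) (q (g))) (f)))))  →  (m (r (p (w (m (k) (g)) (h (g) (g))) (m (r (g)) (q (g))))) (q (p (h (g) (p (f) (w (f) (f)))) (w (m (r (g)) (q (g))) (f)))))
4. (m (r (p (w (m (k) (g)) (h (g) (g))) (m (r (g)) (q (g))))) (q (p (h (g) (p (f) (w (f) (f)))) (w (m (r (g)) (q (g))) (f)))))  →  (m (r (p (w (m (k) (g)) (h (g) (g))) (m (r (g)) (q (g))))) (q (p (h (g) (p (f) (f))) (w (m (r (g)) (q (g))) (f)))))
5. (m (r (p (w (m (k) (g)) (h (g) (g))) (m (r (g)) (q (g))))) (q (p (h (g) (p (f) (f))) (w (m (r (g)) (q (g))) (f)))))  →  (m (r (p (w (m (k) (g)) (h (g) (g))) (m (r (g)) (q (g))))) (q (p (h (g) (p (f) (f))) (m (r (g)) (q (g))))))

normal form = (m (r (p (w (m (k) (g)) (h (g) (g))) (m (r (g)) (q (g))))) (q (p (h (g) (p (f) (f))) (m (r (g)) (q (g))))))


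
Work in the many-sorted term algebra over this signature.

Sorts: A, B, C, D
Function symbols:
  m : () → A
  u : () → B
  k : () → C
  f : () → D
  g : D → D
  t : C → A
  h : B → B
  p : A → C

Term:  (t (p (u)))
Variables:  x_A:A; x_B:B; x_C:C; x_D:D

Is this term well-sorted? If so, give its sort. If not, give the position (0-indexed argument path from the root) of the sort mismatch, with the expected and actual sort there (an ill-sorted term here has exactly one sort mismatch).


    (u) : B
  (p (u)) : ✗ arg 0 at [0, 0] has sort B, expected A

ill-sorted at position [0, 0]: expected A, got B


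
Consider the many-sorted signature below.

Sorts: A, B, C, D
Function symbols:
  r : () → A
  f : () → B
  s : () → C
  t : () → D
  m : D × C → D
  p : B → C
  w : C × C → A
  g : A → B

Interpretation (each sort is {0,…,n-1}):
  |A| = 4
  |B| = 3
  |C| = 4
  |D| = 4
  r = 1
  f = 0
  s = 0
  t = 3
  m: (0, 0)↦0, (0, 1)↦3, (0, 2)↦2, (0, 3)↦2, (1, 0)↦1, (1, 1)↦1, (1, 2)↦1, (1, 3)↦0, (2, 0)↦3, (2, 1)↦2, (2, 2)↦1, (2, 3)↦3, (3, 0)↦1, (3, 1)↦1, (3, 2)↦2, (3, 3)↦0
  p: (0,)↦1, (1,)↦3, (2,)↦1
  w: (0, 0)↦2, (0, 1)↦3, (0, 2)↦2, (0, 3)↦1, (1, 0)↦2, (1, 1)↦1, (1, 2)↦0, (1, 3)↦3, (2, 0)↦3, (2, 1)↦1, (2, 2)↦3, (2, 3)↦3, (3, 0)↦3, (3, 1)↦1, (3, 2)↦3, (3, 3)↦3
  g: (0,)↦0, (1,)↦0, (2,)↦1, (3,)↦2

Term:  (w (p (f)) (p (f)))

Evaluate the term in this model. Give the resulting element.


value = 1

  f = 0
  (p (f)) = p(0,) = 1
  f = 0
  (p (f)) = p(0,) = 1
  (w (p (f)) (p (f))) = w(1, 1) = 1


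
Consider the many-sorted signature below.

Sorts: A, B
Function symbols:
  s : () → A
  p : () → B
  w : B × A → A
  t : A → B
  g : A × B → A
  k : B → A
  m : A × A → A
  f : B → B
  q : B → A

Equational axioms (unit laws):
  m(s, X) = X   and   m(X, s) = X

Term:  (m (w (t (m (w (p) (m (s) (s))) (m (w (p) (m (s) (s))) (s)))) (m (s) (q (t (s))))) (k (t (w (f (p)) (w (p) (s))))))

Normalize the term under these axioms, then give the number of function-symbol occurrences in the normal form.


1. (m (w (t (m (w (p) (m (s) (s))) (m (w (p) (m (s) (s))) (s)))) (m (s) (q (t (s))))) (k (t (w (f (p)) (w (p) (s))))))  →  (m (w (t (m (w (p) (s)) (m (w (p) (m (s) (s))) (s)))) (m (s) (q (t (s))))) (k (t (w (f (p)) (w (p) (s))))))
2. (m (w (t (m (w (p) (s)) (m (w (p) (m (s) (s))) (s)))) (m (s) (q (t (s))))) (k (t (w (f (p)) (w (p) (s))))))  →  (m (w (t (m (w (p) (s)) (w (p) (m (s) (s))))) (m (s) (q (t (s))))) (k (t (w (f (p)) (w (p) (s))))))
3. (m (w (t (m (w (p) (s)) (w (p) (m (s) (s))))) (m (s) (q (t (s))))) (k (t (w (f (p)) (w (p) (s))))))  →  (m (w (t (m (w (p) (s)) (w (p) (s)))) (m (s) (q (t (s))))) (k (t (w (f (p)) (w (p) (s))))))
4. (m (w (t (m (w (p) (s)) (w (p) (s)))) (m (s) (q (t (s))))) (k (t (w (f (p)) (w (p) (s))))))  →  (m (w (t (m (w (p) (s)) (w (p) (s)))) (q (t (s)))) (k (t (w (f (p)) (w (p) (s))))))
normal form: (m (w (t (m (w (p) (s)) (w (p) (s)))) (q (t (s)))) (k (t (w (f (p)) (w (p) (s))))))

size = 21


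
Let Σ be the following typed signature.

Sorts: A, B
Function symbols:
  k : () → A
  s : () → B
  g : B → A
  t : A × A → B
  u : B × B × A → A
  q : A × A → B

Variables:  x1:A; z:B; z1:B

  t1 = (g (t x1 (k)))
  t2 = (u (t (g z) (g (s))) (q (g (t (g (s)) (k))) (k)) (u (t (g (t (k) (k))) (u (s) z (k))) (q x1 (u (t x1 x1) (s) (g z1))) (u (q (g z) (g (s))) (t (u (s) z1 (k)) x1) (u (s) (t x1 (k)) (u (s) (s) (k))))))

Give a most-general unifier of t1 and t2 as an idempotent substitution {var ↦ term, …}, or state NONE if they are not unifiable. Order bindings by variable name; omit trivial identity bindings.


head clash or occurs-check failure — not unifiable

NONE (not unifiable)


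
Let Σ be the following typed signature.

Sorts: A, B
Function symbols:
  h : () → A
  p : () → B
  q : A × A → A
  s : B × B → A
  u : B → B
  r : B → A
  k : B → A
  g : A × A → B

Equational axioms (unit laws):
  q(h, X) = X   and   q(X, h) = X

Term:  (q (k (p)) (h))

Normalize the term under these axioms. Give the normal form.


1. (q (k (p)) (h))  →  (k (p))

normal form = (k (p))


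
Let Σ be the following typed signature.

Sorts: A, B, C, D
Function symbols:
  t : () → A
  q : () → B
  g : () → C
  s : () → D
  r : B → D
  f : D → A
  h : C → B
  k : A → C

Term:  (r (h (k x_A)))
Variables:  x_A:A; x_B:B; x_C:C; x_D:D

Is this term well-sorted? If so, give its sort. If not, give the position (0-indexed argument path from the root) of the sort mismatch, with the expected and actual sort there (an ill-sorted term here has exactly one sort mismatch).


      x_A : A
    (k x_A) : C
  (h (k x_A)) : B
(r (h (k x_A))) : D

well-sorted; sort = D


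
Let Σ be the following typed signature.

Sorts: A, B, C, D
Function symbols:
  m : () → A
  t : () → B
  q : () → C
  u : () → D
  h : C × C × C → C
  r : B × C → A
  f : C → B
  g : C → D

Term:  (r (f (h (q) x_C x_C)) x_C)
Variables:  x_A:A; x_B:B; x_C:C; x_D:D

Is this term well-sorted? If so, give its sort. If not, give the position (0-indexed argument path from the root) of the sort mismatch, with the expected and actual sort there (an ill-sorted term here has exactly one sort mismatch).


well-sorted; sort = A

      (q) : C
      x_C : C
      x_C : C
    (h (q) x_C x_C) : C
  (f (h (q) x_C x_C)) : B
  x_C : C
(r (f (h (q) x_C x_C)) x_C) : A


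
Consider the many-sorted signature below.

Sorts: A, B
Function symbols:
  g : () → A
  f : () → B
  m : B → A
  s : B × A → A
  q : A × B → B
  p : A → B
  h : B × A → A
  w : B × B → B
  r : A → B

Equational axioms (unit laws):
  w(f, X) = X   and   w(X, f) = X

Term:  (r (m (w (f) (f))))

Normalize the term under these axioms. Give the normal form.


normal form = (r (m (f)))

1. (r (m (w (f) (f))))  →  (r (m (f)))


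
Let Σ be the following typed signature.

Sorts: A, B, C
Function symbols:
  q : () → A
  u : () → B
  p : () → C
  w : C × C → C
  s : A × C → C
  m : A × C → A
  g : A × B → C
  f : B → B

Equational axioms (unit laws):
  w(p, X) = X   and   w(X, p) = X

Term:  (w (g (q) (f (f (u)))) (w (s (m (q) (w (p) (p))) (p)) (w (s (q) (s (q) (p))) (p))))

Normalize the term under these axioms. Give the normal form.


normal form = (w (g (q) (f (f (u)))) (w (s (m (q) (p)) (p)) (s (q) (s (q) (p)))))

1. (w (g (q) (f (f (u)))) (w (s (m (q) (w (p) (p))) (p)) (w (s (q) (s (q) (p))) (p))))  →  (w (g (q) (f (f (u)))) (w (s (m (q) (p)) (p)) (w (s (q) (s (q) (p))) (p))))
2. (w (g (q) (f (f (u)))) (w (s (m (q) (p)) (p)) (w (s (q) (s (q) (p))) (p))))  →  (w (g (q) (f (f (u)))) (w (s (m (q) (p)) (p)) (s (q) (s (q) (p)))))


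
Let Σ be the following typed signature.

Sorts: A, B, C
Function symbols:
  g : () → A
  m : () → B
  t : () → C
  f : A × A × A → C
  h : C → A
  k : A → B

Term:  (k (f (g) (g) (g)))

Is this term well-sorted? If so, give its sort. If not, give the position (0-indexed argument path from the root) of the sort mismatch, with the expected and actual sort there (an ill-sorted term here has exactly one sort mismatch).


ill-sorted at position [0]: expected A, got C

    (g) : A
    (g) : A
    (g) : A
  (f (g) (g) (g)) : C
(k (f (g) (g) (g))) : ✗ arg 0 at [0] has sort C, expected A


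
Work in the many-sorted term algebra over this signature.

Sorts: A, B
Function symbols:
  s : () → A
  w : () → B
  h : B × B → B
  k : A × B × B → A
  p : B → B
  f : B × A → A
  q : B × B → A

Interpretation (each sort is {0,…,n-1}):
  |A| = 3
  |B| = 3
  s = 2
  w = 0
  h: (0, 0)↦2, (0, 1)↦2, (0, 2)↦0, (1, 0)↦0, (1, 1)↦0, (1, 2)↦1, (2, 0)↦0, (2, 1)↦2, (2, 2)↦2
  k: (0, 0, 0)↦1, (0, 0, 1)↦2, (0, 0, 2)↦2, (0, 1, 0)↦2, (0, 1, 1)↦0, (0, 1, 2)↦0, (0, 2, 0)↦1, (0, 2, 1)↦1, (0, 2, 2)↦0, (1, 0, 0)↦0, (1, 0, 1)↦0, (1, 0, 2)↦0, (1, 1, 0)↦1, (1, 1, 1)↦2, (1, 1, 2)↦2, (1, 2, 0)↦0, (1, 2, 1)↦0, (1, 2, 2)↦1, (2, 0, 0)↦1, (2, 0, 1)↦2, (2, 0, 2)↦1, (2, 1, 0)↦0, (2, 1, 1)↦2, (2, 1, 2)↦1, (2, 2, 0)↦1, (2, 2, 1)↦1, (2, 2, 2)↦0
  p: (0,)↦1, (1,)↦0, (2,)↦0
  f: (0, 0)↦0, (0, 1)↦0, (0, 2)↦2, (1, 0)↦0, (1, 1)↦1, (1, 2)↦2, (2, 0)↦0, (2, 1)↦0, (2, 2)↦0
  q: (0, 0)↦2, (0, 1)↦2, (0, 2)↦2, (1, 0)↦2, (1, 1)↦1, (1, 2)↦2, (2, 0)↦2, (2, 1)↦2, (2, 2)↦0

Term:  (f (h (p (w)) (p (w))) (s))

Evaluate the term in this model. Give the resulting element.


  w = 0
  (p (w)) = p(0,) = 1
  w = 0
  (p (w)) = p(0,) = 1
  (h (p (w)) (p (w))) = h(1, 1) = 0
  s = 2
  (f (h (p (w)) (p (w))) (s)) = f(0, 2) = 2

value = 2


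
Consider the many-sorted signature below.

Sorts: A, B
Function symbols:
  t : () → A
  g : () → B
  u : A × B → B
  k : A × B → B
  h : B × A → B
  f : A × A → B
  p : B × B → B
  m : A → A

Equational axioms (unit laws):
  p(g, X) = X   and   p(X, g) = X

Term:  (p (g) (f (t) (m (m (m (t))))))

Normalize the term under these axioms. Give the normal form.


normal form = (f (t) (m (m (m (t)))))

1. (p (g) (f (t) (m (m (m (t))))))  →  (f (t) (m (m (m (t)))))


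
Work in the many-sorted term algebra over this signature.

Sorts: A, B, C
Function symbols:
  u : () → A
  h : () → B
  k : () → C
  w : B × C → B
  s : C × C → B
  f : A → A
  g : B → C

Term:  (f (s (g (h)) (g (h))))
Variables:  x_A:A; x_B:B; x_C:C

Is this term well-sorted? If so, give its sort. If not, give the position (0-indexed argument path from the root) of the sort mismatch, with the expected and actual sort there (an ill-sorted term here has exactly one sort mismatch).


ill-sorted at position [0]: expected A, got B

      (h) : B
    (g (h)) : C
      (h) : B
    (g (h)) : C
  (s (g (h)) (g (h))) : B
(f (s (g (h)) (g (h)))) : ✗ arg 0 at [0] has sort B, expected A


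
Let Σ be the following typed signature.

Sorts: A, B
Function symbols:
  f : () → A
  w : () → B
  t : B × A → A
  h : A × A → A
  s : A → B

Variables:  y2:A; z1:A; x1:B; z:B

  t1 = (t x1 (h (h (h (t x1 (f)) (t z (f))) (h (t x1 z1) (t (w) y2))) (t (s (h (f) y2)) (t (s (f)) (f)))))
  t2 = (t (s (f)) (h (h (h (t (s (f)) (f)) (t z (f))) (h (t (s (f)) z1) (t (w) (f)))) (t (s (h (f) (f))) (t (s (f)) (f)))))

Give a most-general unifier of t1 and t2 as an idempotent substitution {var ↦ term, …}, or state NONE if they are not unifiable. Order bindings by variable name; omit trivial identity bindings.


{x1 ↦ (s (f)), y2 ↦ (f)}


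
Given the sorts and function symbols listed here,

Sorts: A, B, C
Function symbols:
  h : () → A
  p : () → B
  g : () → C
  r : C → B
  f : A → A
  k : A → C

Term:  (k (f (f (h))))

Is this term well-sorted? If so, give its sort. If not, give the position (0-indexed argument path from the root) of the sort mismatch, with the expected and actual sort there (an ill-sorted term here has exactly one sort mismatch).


well-sorted; sort = C

      (h) : A
    (f (h)) : A
  (f (f (h))) : A
(k (f (f (h)))) : C


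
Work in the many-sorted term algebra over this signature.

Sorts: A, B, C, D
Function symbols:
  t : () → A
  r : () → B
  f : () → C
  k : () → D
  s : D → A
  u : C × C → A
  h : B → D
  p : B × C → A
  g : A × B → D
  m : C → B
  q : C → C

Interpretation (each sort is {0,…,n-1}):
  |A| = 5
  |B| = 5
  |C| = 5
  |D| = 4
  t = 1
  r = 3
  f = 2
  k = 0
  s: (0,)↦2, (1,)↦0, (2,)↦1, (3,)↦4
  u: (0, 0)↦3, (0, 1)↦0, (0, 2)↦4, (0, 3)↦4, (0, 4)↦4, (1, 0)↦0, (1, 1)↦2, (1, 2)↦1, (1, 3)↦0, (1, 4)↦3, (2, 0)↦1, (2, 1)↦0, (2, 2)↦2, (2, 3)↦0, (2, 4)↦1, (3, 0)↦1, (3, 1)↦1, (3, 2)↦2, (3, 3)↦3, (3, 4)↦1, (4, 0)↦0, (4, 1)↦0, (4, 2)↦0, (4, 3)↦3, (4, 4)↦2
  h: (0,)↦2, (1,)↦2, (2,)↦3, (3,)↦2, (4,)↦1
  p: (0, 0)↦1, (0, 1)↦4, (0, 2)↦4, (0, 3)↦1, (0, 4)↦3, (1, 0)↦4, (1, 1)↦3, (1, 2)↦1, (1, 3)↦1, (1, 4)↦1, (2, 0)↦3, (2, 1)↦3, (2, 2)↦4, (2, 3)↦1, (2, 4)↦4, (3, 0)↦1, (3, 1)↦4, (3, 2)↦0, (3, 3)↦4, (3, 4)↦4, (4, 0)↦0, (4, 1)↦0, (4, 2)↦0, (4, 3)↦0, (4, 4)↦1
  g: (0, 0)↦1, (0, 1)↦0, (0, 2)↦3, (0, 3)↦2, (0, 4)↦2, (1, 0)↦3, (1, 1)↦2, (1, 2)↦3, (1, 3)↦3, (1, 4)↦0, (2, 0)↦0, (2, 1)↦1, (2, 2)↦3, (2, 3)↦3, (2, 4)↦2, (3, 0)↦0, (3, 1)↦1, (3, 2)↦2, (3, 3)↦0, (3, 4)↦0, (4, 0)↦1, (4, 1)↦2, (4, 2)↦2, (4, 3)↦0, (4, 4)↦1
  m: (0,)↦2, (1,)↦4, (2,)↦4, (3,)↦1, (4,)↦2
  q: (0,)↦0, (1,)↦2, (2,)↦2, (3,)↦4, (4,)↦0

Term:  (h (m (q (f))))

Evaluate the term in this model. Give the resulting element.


value = 1

  f = 2
  (q (f)) = q(2,) = 2
  (m (q (f))) = m(2,) = 4
  (h (m (q (f)))) = h(4,) = 1


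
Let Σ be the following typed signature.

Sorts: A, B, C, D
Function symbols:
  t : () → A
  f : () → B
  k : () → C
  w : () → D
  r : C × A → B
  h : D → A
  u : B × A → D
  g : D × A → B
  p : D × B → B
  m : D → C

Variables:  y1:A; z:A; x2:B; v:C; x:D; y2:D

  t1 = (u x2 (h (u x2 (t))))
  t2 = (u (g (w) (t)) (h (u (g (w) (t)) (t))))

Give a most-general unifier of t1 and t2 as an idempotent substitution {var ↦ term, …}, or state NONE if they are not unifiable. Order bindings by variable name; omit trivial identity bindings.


{x2 ↦ (g (w) (t))}


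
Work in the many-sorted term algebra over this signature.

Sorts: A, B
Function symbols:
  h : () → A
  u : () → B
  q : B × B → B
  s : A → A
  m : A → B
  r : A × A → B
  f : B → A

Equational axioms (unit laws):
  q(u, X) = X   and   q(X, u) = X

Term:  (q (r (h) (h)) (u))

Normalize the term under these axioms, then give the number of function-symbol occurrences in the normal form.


1. (q (r (h) (h)) (u))  →  (r (h) (h))
normal form: (r (h) (h))

size = 3


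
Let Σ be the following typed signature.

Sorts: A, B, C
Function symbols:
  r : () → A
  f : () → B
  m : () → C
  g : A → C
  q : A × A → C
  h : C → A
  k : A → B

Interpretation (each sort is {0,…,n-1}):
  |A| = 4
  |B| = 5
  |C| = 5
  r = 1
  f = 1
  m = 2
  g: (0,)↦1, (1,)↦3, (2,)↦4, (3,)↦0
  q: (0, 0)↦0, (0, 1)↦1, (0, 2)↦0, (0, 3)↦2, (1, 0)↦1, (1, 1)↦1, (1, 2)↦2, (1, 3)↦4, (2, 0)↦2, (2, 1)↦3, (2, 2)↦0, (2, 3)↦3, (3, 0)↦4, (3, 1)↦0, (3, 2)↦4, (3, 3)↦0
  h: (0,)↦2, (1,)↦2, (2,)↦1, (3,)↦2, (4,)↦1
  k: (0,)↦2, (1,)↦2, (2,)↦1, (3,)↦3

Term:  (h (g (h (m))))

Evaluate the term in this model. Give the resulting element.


value = 2

  m = 2
  (h (m)) = h(2,) = 1
  (g (h (m))) = g(1,) = 3
  (h (g (h (m)))) = h(3,) = 2


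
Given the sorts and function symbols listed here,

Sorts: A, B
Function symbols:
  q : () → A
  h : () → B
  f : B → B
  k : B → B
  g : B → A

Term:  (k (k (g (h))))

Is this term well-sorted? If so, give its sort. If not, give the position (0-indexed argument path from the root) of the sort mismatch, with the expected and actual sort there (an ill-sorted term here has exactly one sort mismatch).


ill-sorted at position [0, 0]: expected B, got A

      (h) : B
    (g (h)) : A
  (k (g (h))) : ✗ arg 0 at [0, 0] has sort A, expected B


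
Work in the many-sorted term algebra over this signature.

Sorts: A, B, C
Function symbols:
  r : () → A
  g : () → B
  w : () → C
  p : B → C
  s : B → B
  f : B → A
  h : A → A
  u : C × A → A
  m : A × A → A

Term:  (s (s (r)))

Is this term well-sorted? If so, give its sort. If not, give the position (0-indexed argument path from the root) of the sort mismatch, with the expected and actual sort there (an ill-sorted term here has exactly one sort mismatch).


ill-sorted at position [0, 0]: expected B, got A

    (r) : A
  (s (r)) : ✗ arg 0 at [0, 0] has sort A, expected B


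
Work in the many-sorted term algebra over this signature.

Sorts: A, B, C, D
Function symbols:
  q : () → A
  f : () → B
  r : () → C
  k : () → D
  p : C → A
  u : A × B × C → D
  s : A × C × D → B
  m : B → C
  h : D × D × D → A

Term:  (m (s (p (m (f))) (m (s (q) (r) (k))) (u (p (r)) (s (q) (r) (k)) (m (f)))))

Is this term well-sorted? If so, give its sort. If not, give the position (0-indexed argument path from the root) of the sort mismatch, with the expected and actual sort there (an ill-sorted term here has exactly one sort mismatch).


well-sorted; sort = C

        (f) : B
      (m (f)) : C
    (p (m (f))) : A
        (q) : A
        (r) : C
        (k) : D
      (s (q) (r) (k)) : B
    (m (s (q) (r) (k))) : C
        (r) : C
      (p (r)) : A
        (q) : A
        (r) : C
        (k) : D
      (s (q) (r) (k)) : B
        (f) : B
      (m (f)) : C
    (u (p (r)) (s (q) (r) (k)) (m (f))) : D
  (s (p (m (f))) (m (s (q) (r) (k))) (u (p (r)) (s (q) (r) (k)) (m (f)))) : B
(m (s (p (m (f))) (m (s (q) (r) (k))) (u (p (r)) (s (q) (r) (k)) (m (f))))) : C


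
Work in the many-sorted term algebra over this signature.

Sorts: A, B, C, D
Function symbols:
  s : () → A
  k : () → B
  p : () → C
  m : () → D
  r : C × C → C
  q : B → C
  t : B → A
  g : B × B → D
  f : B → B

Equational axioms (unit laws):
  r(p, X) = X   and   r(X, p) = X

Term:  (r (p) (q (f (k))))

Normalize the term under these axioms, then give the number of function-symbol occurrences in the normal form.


size = 3

1. (r (p) (q (f (k))))  →  (q (f (k)))
normal form: (q (f (k)))


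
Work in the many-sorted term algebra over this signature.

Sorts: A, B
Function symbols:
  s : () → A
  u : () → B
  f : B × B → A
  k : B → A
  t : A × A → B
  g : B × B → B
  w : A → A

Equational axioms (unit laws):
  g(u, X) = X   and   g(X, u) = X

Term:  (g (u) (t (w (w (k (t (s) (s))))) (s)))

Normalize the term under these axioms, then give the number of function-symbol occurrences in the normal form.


1. (g (u) (t (w (w (k (t (s) (s))))) (s)))  →  (t (w (w (k (t (s) (s))))) (s))
normal form: (t (w (w (k (t (s) (s))))) (s))

size = 8


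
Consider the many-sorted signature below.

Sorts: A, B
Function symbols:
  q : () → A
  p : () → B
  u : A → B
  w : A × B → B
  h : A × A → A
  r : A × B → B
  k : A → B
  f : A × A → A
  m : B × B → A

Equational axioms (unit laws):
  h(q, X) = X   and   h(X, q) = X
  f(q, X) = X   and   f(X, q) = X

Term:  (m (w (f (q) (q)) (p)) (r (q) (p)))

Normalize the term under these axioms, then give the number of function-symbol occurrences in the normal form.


1. (m (w (f (q) (q)) (p)) (r (q) (p)))  →  (m (w (q) (p)) (r (q) (p)))
normal form: (m (w (q) (p)) (r (q) (p)))

size = 7


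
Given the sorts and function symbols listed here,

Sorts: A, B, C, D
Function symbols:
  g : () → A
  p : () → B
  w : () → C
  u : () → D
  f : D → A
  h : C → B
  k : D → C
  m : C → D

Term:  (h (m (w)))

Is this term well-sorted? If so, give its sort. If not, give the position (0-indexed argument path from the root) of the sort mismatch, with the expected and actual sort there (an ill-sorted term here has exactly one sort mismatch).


ill-sorted at position [0]: expected C, got D

    (w) : C
  (m (w)) : D
(h (m (w))) : ✗ arg 0 at [0] has sort D, expected C


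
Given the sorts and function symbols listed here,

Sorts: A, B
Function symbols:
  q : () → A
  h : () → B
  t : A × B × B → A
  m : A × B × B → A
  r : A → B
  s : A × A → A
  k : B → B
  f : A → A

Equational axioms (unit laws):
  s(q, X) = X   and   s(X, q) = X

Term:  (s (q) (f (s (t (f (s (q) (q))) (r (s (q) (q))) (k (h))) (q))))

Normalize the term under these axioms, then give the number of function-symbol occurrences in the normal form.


size = 8

1. (s (q) (f (s (t (f (s (q) (q))) (r (s (q) (q))) (k (h))) (q))))  →  (f (s (t (f (s (q) (q))) (r (s (q) (q))) (k (h))) (q)))
2. (f (s (t (f (s (q) (q))) (r (s (q) (q))) (k (h))) (q)))  →  (f (t (f (s (q) (q))) (r (s (q) (q))) (k (h))))
3. (f (t (f (s (q) (q))) (r (s (q) (q))) (k (h))))  →  (f (t (f (q)) (r (s (q) (q))) (k (h))))
4. (f (t (f (q)) (r (s (q) (q))) (k (h))))  →  (f (t (f (q)) (r (q)) (k (h))))
normal form: (f (t (f (q)) (r (q)) (k (h))))


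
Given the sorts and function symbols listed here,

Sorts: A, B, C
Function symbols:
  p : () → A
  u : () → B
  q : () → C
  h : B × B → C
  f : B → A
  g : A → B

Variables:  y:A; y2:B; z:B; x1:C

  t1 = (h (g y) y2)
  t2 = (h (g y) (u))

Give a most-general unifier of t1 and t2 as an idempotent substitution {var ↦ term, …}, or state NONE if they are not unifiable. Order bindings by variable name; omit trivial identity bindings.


{y2 ↦ (u)}


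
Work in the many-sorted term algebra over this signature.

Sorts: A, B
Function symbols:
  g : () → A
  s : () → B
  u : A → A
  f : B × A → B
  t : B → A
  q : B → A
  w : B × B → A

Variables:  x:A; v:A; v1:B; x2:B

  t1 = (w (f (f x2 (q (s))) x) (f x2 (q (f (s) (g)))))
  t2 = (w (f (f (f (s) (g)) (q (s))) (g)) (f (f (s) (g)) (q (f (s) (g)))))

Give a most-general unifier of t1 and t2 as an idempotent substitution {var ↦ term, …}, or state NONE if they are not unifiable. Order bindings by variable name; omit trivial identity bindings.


{x ↦ (g), x2 ↦ (f (s) (g))}


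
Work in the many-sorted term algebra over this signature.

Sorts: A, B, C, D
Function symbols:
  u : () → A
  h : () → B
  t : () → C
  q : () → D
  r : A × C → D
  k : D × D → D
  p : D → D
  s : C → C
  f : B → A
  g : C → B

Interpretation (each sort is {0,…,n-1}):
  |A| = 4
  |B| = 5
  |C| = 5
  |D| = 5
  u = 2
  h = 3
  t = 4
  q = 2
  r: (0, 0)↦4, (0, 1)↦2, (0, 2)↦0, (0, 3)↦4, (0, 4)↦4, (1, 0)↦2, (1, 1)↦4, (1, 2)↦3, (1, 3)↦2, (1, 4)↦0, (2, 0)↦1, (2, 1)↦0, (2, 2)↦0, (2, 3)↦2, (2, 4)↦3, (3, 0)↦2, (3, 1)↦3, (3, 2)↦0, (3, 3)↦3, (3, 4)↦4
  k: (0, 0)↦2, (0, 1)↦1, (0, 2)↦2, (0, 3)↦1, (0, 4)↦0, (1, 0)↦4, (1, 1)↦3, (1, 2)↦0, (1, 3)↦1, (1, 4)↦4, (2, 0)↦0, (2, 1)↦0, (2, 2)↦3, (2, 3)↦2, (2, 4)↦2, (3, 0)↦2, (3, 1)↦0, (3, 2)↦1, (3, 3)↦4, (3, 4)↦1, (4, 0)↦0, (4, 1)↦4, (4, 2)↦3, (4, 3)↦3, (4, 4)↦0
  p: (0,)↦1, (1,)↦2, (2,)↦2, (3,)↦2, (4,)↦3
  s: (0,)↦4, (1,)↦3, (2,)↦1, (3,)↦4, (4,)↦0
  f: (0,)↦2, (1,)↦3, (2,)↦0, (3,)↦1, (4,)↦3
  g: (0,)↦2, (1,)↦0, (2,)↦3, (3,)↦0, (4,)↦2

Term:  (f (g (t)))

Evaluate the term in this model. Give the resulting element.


  t = 4
  (g (t)) = g(4,) = 2
  (f (g (t))) = f(2,) = 0

value = 0


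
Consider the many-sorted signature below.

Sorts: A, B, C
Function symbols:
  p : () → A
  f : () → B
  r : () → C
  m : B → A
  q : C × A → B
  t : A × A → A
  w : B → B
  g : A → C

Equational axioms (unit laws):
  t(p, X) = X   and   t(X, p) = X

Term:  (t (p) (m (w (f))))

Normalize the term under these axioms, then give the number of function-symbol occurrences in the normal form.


1. (t (p) (m (w (f))))  →  (m (w (f)))
normal form: (m (w (f)))

size = 3


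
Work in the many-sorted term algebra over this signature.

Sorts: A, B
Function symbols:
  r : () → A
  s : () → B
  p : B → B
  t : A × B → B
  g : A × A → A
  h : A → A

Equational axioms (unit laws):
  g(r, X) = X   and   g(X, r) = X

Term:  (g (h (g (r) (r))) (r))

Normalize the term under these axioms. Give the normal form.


normal form = (h (r))

1. (g (h (g (r) (r))) (r))  →  (h (g (r) (r)))
2. (h (g (r) (r)))  →  (h (r))


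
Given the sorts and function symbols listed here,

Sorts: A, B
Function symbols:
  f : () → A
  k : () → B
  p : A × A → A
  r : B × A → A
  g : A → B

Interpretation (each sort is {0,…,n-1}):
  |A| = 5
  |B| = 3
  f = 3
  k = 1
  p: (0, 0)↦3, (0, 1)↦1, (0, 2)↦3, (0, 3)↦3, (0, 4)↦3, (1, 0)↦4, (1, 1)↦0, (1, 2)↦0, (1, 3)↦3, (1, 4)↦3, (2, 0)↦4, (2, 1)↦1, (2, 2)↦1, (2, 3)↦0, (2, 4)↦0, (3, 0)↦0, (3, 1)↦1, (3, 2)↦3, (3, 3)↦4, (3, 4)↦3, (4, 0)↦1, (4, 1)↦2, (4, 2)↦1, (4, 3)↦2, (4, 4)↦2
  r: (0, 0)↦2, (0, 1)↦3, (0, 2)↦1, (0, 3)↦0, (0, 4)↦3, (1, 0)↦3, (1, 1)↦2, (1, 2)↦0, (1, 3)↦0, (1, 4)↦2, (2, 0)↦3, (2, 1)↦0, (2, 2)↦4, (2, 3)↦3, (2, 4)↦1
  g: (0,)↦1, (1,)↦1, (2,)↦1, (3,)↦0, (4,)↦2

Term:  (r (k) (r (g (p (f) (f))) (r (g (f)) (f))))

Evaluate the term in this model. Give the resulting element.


value = 0

  k = 1
  f = 3
  f = 3
  (p (f) (f)) = p(3, 3) = 4
  (g (p (f) (f))) = g(4,) = 2
  f = 3
  (g (f)) = g(3,) = 0
  f = 3
  (r (g (f)) (f)) = r(0, 3) = 0
  (r (g (p (f) (f))) (r (g (f)) (f))) = r(2, 0) = 3
  (r (k) (r (g (p (f) (f))) (r (g (f)) (f)))) = r(1, 3) = 0


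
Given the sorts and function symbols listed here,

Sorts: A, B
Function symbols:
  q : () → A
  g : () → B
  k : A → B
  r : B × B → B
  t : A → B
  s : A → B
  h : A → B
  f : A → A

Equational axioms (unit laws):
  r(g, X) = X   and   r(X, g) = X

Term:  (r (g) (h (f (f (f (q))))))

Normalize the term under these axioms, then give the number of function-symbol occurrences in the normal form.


1. (r (g) (h (f (f (f (q))))))  →  (h (f (f (f (q)))))
normal form: (h (f (f (f (q)))))

size = 5


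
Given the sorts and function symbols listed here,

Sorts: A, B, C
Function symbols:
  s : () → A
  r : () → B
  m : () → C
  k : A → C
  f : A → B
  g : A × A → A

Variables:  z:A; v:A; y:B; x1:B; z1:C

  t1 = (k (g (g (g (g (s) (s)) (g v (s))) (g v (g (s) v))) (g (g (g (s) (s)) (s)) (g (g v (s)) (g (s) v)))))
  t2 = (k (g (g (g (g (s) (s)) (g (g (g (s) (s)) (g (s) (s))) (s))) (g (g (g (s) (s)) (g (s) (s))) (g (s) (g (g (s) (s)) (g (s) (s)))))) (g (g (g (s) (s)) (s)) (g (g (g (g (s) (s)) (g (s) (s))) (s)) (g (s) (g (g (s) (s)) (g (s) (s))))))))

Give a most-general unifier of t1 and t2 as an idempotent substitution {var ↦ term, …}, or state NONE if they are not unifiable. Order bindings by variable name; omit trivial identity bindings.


{v ↦ (g (g (s) (s)) (g (s) (s)))}


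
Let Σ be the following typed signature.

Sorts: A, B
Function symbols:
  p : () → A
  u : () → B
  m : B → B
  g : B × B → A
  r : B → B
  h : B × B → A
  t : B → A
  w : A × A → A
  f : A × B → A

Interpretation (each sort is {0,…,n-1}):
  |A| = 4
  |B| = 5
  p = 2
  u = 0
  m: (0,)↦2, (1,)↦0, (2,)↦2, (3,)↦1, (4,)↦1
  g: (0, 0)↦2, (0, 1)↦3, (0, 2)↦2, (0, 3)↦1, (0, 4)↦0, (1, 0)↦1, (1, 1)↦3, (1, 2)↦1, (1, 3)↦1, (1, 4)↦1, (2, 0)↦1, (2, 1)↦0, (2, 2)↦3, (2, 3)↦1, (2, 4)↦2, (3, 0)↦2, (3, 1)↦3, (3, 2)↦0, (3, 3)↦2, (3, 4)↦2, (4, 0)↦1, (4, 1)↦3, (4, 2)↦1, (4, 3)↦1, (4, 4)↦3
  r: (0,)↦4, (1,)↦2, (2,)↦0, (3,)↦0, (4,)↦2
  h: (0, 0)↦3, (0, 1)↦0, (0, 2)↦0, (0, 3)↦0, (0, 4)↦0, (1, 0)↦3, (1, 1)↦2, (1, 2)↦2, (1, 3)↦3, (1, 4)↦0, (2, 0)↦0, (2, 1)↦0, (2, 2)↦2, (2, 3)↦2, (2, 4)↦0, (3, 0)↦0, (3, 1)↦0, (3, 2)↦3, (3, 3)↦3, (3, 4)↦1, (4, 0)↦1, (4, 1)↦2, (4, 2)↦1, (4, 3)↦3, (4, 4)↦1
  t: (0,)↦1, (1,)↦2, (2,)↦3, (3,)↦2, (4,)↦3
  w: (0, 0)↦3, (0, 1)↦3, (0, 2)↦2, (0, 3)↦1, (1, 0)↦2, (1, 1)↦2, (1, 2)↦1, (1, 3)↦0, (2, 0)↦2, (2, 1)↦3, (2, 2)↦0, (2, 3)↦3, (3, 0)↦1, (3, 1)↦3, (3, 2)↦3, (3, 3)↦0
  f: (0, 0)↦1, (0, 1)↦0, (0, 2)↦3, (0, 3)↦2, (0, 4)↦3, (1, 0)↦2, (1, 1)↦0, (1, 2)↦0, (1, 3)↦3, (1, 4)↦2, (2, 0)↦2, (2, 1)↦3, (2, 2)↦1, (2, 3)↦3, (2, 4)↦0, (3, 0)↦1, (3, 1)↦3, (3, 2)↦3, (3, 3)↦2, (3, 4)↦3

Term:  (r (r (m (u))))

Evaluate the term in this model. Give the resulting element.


value = 4

  u = 0
  (m (u)) = m(0,) = 2
  (r (m (u))) = r(2,) = 0
  (r (r (m (u)))) = r(0,) = 4


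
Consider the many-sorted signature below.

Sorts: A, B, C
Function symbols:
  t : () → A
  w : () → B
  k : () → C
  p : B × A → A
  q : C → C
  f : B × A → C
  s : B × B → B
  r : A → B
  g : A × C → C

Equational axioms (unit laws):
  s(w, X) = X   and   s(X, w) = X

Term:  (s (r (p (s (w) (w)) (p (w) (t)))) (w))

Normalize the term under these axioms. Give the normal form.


1. (s (r (p (s (w) (w)) (p (w) (t)))) (w))  →  (r (p (s (w) (w)) (p (w) (t))))
2. (r (p (s (w) (w)) (p (w) (t))))  →  (r (p (w) (p (w) (t))))

normal form = (r (p (w) (p (w) (t))))


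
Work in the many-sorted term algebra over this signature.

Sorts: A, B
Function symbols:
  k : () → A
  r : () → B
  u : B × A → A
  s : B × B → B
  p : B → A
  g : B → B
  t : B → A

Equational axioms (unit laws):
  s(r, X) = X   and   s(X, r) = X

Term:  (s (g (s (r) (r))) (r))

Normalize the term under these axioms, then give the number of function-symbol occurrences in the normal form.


size = 2

1. (s (g (s (r) (r))) (r))  →  (g (s (r) (r)))
2. (g (s (r) (r)))  →  (g (r))
normal form: (g (r))


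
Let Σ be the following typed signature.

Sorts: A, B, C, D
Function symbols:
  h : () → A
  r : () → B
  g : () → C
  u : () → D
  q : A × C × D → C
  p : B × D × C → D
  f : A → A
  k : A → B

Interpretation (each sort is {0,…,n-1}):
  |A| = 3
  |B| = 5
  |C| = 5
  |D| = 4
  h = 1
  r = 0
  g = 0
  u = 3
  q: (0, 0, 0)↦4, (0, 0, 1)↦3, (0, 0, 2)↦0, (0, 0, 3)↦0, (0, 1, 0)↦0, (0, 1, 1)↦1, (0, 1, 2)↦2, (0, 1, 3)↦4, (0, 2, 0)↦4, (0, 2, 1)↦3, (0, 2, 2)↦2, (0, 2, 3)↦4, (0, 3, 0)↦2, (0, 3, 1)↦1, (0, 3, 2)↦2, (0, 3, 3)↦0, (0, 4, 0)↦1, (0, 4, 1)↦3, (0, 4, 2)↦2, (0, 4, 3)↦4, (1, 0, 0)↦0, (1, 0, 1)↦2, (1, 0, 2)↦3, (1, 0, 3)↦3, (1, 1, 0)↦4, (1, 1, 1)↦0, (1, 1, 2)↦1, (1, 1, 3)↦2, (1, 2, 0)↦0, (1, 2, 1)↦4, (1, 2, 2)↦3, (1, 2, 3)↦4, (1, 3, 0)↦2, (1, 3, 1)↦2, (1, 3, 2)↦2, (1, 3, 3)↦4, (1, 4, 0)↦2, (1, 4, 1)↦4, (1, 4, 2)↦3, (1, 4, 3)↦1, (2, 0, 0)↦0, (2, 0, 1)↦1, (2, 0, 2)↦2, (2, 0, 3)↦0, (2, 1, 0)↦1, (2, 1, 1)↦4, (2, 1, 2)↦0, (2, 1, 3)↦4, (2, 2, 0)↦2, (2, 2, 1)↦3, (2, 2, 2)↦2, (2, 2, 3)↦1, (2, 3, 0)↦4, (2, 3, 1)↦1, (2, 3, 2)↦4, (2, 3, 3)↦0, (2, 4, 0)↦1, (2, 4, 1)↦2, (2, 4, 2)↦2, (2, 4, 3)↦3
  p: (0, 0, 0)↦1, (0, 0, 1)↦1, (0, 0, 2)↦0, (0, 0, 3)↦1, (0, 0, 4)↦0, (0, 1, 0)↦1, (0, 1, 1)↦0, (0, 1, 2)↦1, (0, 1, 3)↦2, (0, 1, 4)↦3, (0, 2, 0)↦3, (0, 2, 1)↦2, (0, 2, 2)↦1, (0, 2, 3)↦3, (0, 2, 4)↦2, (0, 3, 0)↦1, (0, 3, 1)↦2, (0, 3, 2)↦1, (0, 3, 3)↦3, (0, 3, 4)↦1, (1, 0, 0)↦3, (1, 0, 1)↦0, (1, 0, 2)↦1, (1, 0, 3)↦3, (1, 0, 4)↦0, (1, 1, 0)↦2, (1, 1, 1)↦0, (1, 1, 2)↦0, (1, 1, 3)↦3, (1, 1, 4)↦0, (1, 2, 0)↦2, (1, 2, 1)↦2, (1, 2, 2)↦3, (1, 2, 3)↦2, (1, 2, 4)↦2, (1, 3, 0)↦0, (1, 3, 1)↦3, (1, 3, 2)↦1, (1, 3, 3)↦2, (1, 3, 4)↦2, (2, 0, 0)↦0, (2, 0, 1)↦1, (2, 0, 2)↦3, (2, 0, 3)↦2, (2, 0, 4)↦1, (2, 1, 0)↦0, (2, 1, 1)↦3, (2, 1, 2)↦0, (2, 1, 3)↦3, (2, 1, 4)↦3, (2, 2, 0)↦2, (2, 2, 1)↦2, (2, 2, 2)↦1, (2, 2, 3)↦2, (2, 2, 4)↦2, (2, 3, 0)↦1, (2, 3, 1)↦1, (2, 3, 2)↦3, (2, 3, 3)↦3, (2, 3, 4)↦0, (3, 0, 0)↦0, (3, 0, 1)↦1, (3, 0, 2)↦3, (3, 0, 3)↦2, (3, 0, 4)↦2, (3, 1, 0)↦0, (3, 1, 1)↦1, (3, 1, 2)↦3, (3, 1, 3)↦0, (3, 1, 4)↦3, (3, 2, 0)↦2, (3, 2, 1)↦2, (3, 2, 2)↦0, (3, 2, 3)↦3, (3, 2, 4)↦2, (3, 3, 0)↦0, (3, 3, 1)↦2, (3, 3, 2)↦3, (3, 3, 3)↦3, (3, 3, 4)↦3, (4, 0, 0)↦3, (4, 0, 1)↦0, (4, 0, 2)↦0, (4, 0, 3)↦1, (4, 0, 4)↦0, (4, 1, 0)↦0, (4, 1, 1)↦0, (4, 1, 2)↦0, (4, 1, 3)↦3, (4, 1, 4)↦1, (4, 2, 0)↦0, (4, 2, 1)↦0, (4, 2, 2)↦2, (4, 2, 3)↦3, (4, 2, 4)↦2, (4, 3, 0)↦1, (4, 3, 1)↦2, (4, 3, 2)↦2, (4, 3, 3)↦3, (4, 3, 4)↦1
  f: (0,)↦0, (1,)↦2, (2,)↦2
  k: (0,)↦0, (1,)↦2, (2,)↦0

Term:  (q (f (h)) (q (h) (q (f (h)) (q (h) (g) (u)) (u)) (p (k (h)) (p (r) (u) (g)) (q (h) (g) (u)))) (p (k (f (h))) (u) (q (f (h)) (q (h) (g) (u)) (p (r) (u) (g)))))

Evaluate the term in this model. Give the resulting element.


value = 4

  h = 1
  (f (h)) = f(1,) = 2
  h = 1
  h = 1
  (f (h)) = f(1,) = 2
  h = 1
  g = 0
  u = 3
  (q (h) (g) (u)) = q(1, 0, 3) = 3
  u = 3
  (q (f (h)) (q (h) (g) (u)) (u)) = q(2, 3, 3) = 0
  h = 1
  (k (h)) = k(1,) = 2
  r = 0
  u = 3
  g = 0
  (p (r) (u) (g)) = p(0, 3, 0) = 1
  h = 1
  g = 0
  u = 3
  (q (h) (g) (u)) = q(1, 0, 3) = 3
  (p (k (h)) (p (r) (u) (g)) (q (h) (g) (u))) = p(2, 1, 3) = 3
  (q (h) (q (f (h)) (q (h) (g) (u)) (u)) (p (k (h)) (p (r) (u) (g)) (q (h) (g) (u)))) = q(1, 0, 3) = 3
  h = 1
  (f (h)) = f(1,) = 2
  (k (f (h))) = k(2,) = 0
  u = 3
  h = 1
  (f (h)) = f(1,) = 2
  h = 1
  g = 0
  u = 3
  (q (h) (g) (u)) = q(1, 0, 3) = 3
  r = 0
  u = 3
  g = 0
  (p (r) (u) (g)) = p(0, 3, 0) = 1
  (q (f (h)) (q (h) (g) (u)) (p (r) (u) (g))) = q(2, 3, 1) = 1
  (p (k (f (h))) (u) (q (f (h)) (q (h) (g) (u)) (p (r) (u) (g)))) = p(0, 3, 1) = 2
  (q (f (h)) (q (h) (q (f (h)) (q (h) (g) (u)) (u)) (p (k (h)) (p (r) (u) (g)) (q (h) (g) (u)))) (p (k (f (h))) (u) (q (f (h)) (q (h) (g) (u)) (p (r) (u) (g))))) = q(2, 3, 2) = 4


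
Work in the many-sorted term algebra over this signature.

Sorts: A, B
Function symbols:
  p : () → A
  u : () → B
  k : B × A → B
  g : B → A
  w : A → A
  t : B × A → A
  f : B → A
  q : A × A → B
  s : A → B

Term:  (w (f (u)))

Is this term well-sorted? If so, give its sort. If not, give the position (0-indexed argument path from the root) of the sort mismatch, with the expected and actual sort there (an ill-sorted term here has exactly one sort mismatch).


    (u) : B
  (f (u)) : A
(w (f (u))) : A

well-sorted; sort = A


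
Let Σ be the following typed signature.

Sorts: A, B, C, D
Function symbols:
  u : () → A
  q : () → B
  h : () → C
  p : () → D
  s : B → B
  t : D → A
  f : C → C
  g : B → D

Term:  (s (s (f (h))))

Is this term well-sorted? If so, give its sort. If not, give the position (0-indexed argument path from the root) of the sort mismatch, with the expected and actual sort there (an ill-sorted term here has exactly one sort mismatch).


ill-sorted at position [0, 0]: expected B, got C

      (h) : C
    (f (h)) : C
  (s (f (h))) : ✗ arg 0 at [0, 0] has sort C, expected B


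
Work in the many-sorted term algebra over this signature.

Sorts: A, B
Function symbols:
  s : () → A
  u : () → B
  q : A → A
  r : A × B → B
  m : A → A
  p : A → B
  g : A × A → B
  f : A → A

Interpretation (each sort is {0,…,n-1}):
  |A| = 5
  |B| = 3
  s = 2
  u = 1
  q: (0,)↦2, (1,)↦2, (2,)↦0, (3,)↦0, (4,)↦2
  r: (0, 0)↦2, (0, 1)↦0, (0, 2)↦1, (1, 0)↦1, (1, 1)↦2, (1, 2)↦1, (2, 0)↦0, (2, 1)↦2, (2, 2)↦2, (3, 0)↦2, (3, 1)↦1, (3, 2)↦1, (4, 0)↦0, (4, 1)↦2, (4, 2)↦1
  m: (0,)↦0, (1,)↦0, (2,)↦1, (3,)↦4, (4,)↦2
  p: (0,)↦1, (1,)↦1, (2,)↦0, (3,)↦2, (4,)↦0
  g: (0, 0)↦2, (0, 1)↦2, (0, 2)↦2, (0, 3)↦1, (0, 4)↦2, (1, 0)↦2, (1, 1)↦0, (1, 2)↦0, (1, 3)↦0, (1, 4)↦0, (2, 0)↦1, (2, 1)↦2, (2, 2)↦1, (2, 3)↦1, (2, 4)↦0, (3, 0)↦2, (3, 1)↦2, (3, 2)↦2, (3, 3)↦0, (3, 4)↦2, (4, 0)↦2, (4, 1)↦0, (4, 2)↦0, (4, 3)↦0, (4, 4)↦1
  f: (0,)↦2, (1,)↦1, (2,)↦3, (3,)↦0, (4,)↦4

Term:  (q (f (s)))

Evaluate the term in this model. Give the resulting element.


  s = 2
  (f (s)) = f(2,) = 3
  (q (f (s))) = q(3,) = 0

value = 0


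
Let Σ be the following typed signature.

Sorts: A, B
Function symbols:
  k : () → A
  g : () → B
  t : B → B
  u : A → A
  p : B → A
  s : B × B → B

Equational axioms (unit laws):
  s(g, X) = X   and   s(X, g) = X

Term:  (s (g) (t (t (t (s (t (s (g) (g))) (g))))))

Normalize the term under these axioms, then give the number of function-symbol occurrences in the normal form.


size = 5

1. (s (g) (t (t (t (s (t (s (g) (g))) (g))))))  →  (t (t (t (s (t (s (g) (g))) (g)))))
2. (t (t (t (s (t (s (g) (g))) (g)))))  →  (t (t (t (t (s (g) (g))))))
3. (t (t (t (t (s (g) (g))))))  →  (t (t (t (t (g)))))
normal form: (t (t (t (t (g)))))


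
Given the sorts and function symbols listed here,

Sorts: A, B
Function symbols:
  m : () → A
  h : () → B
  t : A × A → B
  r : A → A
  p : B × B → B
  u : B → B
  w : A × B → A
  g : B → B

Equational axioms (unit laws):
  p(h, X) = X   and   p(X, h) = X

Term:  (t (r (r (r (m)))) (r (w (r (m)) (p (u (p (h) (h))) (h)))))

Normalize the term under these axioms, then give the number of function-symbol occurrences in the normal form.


1. (t (r (r (r (m)))) (r (w (r (m)) (p (u (p (h) (h))) (h)))))  →  (t (r (r (r (m)))) (r (w (r (m)) (u (p (h) (h))))))
2. (t (r (r (r (m)))) (r (w (r (m)) (u (p (h) (h))))))  →  (t (r (r (r (m)))) (r (w (r (m)) (u (h)))))
normal form: (t (r (r (r (m)))) (r (w (r (m)) (u (h)))))

size = 11
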